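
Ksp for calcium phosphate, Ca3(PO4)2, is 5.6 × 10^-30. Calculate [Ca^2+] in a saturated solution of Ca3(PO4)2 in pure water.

Ca3(PO4)2(s) <=> 3 Ca^2+(aq) + 2 PO4^3-(aq)
Ksp = [Ca^2+]^3[PO4^3-]^2
For each mole of Ca3(PO4)2 that dissolves: [Ca^2+] = 3s, [PO4^3-] = 2s.
Substituting: Ksp = (3s)^3(2s)^2 = 108s^5
Solving, s = (5.6 × 10^-30/108)^(1/5) = 5.53 × 10^-7 M
[Ca^2+] = 3s = 1.7 x 10^-6 M

[Ca^2+] = 1.7 x 10^-6 M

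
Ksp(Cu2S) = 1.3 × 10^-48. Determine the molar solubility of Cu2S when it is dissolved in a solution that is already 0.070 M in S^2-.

s ≈ 2.2e-24 M

Cu2S(s) ⇌ 2 Cu^+(aq) + S^2-(aq)
Ksp = [Cu^+]^2[S^2-]
If s mol/L dissolves here, [Cu^+] = 2s, [S^2-] = 0.070 + s ≈ 0.070 (since the S^2- already present dominates).
Ksp ≈ (2s)^2 × 0.070
s = 2.2 x 10^-24 M
Check: s = 2.2 × 10^-24 ≪ 0.070, so the approximation is valid.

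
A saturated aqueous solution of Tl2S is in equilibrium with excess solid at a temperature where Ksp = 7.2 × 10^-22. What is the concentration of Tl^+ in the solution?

Tl2S(s) <=> 2 Tl^+(aq) + S^2-(aq)
Ksp = [Tl^+]^2[S^2-]
With molar solubility s: [Tl^+] = 2s, [S^2-] = s.
Substituting: Ksp = (2s)^2s = 4s^3
Solving, s = (7.2 × 10^-22/4)^(1/3) = 5.65 × 10^-8 M
[Tl^+] = 2s = 1.1 × 10^-7 M

[Tl^+] = 1.1 × 10^-7 M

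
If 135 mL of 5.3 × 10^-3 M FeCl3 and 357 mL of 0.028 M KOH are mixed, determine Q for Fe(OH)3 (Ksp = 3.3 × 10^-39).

Q = 1.2 × 10^-8

Total volume = 135 + 357 = 492 mL.
[Fe^3+] = 5.3 x 10^-3 × (135/492) = 1.45 × 10^-3 M
[OH^-] = 2.8 x 10^-2 × (357/492) = 2.03 × 10^-2 M
Fe(OH)3(s) ⇌ Fe^3+(aq) + 3 OH^-(aq), so Q = [Fe^3+][OH^-]^3
Q = (1.45 x 10^-3)(2.03 × 10^-2)^3 = 1.2 × 10^-8
Q > Ksp, so Fe(OH)3 will precipitate.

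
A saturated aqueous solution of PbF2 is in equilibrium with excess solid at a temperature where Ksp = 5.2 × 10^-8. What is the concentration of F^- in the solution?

4.7 x 10^-3 M

PbF2(s) <=> Pb^2+(aq) + 2 F^-(aq)
Ksp = [Pb^2+][F^-]^2
Let s = molar solubility. Then [Pb^2+] = s and [F^-] = 2s.
So Ksp = s × (2s)^2 = 4s^3
s = (5.2 × 10^-8 / 4)^(1/3) = 2.35 × 10^-3 M
[F^-] = 2s = 4.7 x 10^-3 M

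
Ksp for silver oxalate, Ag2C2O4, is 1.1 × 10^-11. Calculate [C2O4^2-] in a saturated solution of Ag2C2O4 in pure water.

Ag2C2O4(s) ⇌ 2 Ag^+(aq) + C2O4^2-(aq)
Ksp = [Ag^+]^2[C2O4^2-]
For each mole of Ag2C2O4 that dissolves: [Ag^+] = 2s, [C2O4^2-] = s.
Ksp = (2s)^2s = 4s^3
Solving, s = (1.1 × 10^-11/4)^(1/3) = 1.40 × 10^-4 M
[C2O4^2-] = s = 1.4 × 10^-4 M

1.4 × 10^-4 M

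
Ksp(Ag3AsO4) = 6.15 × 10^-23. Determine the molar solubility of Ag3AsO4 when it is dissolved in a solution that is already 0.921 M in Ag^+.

7.87 × 10^-23 M

Ag3AsO4(s) ⇌ 3 Ag^+ + AsO4^3-
Ksp = [Ag^+]^3[AsO4^3-]
Let s be the molar solubility in this solution. [Ag^+] = 0.921 + 3s ≈ 0.921, [AsO4^3-] = s (since the Ag^+ already present dominates).
Ksp ≈ (0.921)^3 × s
s = 7.87 × 10^-23 M
Check: 3s = 2.4 × 10^-22 ≪ 0.921, so the approximation is valid.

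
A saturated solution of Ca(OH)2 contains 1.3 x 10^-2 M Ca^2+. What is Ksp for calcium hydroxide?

Ca(OH)2(s) <=> Ca^2+ + 2 OH^-
Stoichiometry gives [OH^-] = (2/1)[Ca^2+] = 2.60 x 10^-2 M.
Ksp = [Ca^2+][OH^-]^2
Ksp = 1.3 x 10^-2 × (2.60 x 10^-2)^2 = 8.8 × 10^-6

Ksp ≈ 8.8 × 10^-6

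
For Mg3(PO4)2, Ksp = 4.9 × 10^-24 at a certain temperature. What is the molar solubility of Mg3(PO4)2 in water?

Mg3(PO4)2(s) ⇌ 3 Mg^2+ + 2 PO4^3-
Ksp = [Mg^2+]^3[PO4^3-]^2
Let s = molar solubility. Then [Mg^2+] = 3s and [PO4^3-] = 2s.
So Ksp = (3s)^3 × (2s)^2 = 108s^5
Solving, s = (4.9 × 10^-24/108)^(1/5) = 8.5 × 10^-6 M

8.5 x 10^-6 M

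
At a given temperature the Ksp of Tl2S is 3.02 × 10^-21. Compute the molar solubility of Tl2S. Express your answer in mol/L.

Tl2S(s) ⇌ 2 Tl^+ + S^2-
Ksp = [Tl^+]^2[S^2-]
With molar solubility s: [Tl^+] = 2s, [S^2-] = s.
So Ksp = (2s)^2 × s = 4s^3
s = (3.02 × 10^-21 / 4)^(1/3) = 9.11 x 10^-8 M

9.11 x 10^-8 M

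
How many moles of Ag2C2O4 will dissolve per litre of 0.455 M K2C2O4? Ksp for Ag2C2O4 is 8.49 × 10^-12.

s ≈ 2.16 × 10^-6 M

Ag2C2O4(s) ⇌ 2 Ag^+ + C2O4^2-
Ksp = [Ag^+]^2[C2O4^2-]
Let s = moles of Ag2C2O4 that dissolve per litre. [Ag^+] = 2s, [C2O4^2-] = 0.455 + s ≈ 0.455 (common-ion effect: C2O4^2- is already 0.455 M).
Ksp ≈ (2s)^2 × 0.455
s = 2.16 × 10^-6 M
Check: s = 2.2 × 10^-6 ≪ 0.455, so the approximation is valid.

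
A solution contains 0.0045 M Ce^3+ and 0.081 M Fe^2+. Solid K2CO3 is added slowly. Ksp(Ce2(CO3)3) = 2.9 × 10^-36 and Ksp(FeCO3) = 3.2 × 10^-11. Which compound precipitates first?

Each salt begins to precipitate when Q = Ksp, i.e. when [CO3^2-] reaches its threshold.
For Ce2(CO3)3: 2.9 × 10^-36 = (0.0045)^2 × [CO3^2-]^3  ⇒  [CO3^2-] = 5.2 × 10^-11 M.
For FeCO3: 3.2 × 10^-11 = 0.081 × [CO3^2-]  ⇒  [CO3^2-] = 4.0 x 10^-10 M.
The salt with the lower threshold [CO3^2-] precipitates first: Ce2(CO3)3.

Ce2(CO3)3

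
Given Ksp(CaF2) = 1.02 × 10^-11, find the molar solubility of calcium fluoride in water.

CaF2(s) ⇌ Ca^2+(aq) + 2 F^-(aq)
Ksp = [Ca^2+][F^-]^2
For each mole of CaF2 that dissolves: [Ca^2+] = s, [F^-] = 2s.
Ksp = s(2s)^2 = 4s^3
Solving, s = (1.02 × 10^-11/4)^(1/3) = 1.37 × 10^-4 M

s ≈ 1.37 x 10^-4 M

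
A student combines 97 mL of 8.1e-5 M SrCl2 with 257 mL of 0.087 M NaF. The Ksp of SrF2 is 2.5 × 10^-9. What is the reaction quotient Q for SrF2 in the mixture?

Total volume = 97 + 257 = 354 mL.
[Sr^2+] = 8.1 × 10^-5 × (97/354) = 2.22 × 10^-5 M
[F^-] = 8.7 × 10^-2 × (257/354) = 6.32 x 10^-2 M
SrF2(s) ⇌ Sr^2+ + 2 F^-, so Q = [Sr^2+][F^-]^2
Q = (2.22 x 10^-5)(6.32 x 10^-2)^2 = 8.9 × 10^-8
Q > Ksp, so SrF2 will precipitate.

8.9 x 10^-8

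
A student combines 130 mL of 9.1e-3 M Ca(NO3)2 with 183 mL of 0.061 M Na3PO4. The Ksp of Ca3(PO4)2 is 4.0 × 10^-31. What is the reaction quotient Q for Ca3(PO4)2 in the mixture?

Total volume = 130 + 183 = 313 mL.
[Ca^2+] = 9.1 × 10^-3 × (130/313) = 3.78 × 10^-3 M
[PO4^3-] = 6.1 x 10^-2 × (183/313) = 3.57 × 10^-2 M
Ca3(PO4)2(s) ⇌ 3 Ca^2+(aq) + 2 PO4^3-(aq), so Q = [Ca^2+]^3[PO4^3-]^2
Q = (3.78 x 10^-3)^3(3.57 x 10^-2)^2 = 6.9 × 10^-11
Q > Ksp, so Ca3(PO4)2 will precipitate.

Q = 6.9 × 10^-11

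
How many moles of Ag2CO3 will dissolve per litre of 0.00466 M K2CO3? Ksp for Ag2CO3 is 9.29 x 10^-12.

Ag2CO3(s) ⇌ 2 Ag^+(aq) + CO3^2-(aq)
Ksp = [Ag^+]^2[CO3^2-]
Let s = moles of Ag2CO3 that dissolve per litre. [Ag^+] = 2s, [CO3^2-] = 0.00466 + s ≈ 0.00466 (common-ion effect: CO3^2- is already 0.00466 M).
Ksp ≈ (2s)^2 × 0.00466
s = 2.23 x 10^-5 M
Check: s = 2.2 × 10^-5 ≪ 0.00466, so the approximation is valid.

2.23 × 10^-5 M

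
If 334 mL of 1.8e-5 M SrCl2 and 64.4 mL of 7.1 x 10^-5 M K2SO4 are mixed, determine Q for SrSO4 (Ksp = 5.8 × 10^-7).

Total volume = 334 + 64.4 = 398.4 mL.
[Sr^2+] = 1.8 x 10^-5 × (334/398.4) = 1.51 x 10^-5 M
[SO4^2-] = 7.1 × 10^-5 × (64.4/398.4) = 1.15 × 10^-5 M
SrSO4(s) ⇌ Sr^2+ + SO4^2-, so Q = [Sr^2+][SO4^2-]
Q = (1.51 × 10^-5)(1.15 × 10^-5) = 1.7 × 10^-10
Q < Ksp, so no precipitate of SrSO4 forms.

1.7e-10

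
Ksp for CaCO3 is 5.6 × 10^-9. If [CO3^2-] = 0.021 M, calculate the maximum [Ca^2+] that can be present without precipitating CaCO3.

CaCO3(s) ⇌ Ca^2+(aq) + CO3^2-(aq)
Ksp = [Ca^2+][CO3^2-]
Precipitation begins when Q = Ksp. With [CO3^2-] = 0.021 M:
5.6 × 10^-9 = (0.021) × [Ca^2+]
[Ca^2+] = (5.6 × 10^-9 / 2.1 × 10^-2) = 2.7 × 10^-7 M

[Ca^2+] ≈ 2.7e-7 M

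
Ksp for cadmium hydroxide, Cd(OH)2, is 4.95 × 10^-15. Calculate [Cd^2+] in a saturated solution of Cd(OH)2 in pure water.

Cd(OH)2(s) <=> Cd^2+ + 2 OH^-
Ksp = [Cd^2+][OH^-]^2
If s mol/L of Cd(OH)2 dissolves, [Cd^2+] = s and [OH^-] = 2s.
So Ksp = s × (2s)^2 = 4s^3
s^3 = 4.95 × 10^-15 / 4, so s = 1.074 x 10^-5 M
[Cd^2+] = s = 1.07 x 10^-5 M

[Cd^2+] = 1.07 × 10^-5 M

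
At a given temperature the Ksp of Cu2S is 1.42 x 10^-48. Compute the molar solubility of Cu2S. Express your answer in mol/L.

Cu2S(s) ⇌ 2 Cu^+ + S^2-
Ksp = [Cu^+]^2[S^2-]
With molar solubility s: [Cu^+] = 2s, [S^2-] = s.
So Ksp = (2s)^2 × s = 4s^3
s^3 = 1.42 x 10^-48 / 4, so s = 7.08 x 10^-17 M

s = 7.08 × 10^-17 M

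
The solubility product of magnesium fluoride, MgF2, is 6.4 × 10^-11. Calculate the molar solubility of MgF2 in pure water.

MgF2(s) ⇌ Mg^2+ + 2 F^-
Ksp = [Mg^2+][F^-]^2
For each mole of MgF2 that dissolves: [Mg^2+] = s, [F^-] = 2s.
So Ksp = s × (2s)^2 = 4s^3
Solving, s = (6.4 × 10^-11/4)^(1/3) = 2.5 × 10^-4 M

s ≈ 2.5 × 10^-4 M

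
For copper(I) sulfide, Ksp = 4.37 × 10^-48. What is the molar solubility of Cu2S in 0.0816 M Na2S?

3.66 × 10^-24 M

Cu2S(s) ⇌ 2 Cu^+(aq) + S^2-(aq)
Ksp = [Cu^+]^2[S^2-]
Let s = moles of Cu2S that dissolve per litre. [Cu^+] = 2s, [S^2-] = 0.0816 + s ≈ 0.0816 (Ksp is small, so little additional dissolves).
Ksp ≈ (2s)^2 × 0.0816
s = 3.66 × 10^-24 M
Check: s = 3.7 x 10^-24 ≪ 0.0816, so the approximation is valid.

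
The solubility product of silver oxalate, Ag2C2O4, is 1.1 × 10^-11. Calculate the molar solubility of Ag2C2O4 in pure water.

Ag2C2O4(s) <=> 2 Ag^+(aq) + C2O4^2-(aq)
Ksp = [Ag^+]^2[C2O4^2-]
With molar solubility s: [Ag^+] = 2s, [C2O4^2-] = s.
Ksp = (2s)^2s = 4s^3
s^3 = 1.1 × 10^-11 / 4, so s = 1.4 x 10^-4 M

s ≈ 1.4e-4 M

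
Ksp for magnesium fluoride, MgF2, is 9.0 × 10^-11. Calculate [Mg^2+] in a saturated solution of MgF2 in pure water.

[Mg^2+] = 2.8 × 10^-4 M

MgF2(s) ⇌ Mg^2+ + 2 F^-
Ksp = [Mg^2+][F^-]^2
Let s = molar solubility. Then [Mg^2+] = s and [F^-] = 2s.
Substituting: Ksp = s(2s)^2 = 4s^3
s^3 = 9.0 × 10^-11 / 4, so s = 2.82 × 10^-4 M
[Mg^2+] = s = 2.8 × 10^-4 M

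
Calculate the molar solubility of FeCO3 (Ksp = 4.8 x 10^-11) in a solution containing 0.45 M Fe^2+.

FeCO3(s) ⇌ Fe^2+ + CO3^2-
Ksp = [Fe^2+][CO3^2-]
If s mol/L dissolves here, [Fe^2+] = 0.45 + s ≈ 0.45, [CO3^2-] = s (Ksp is small, so little additional dissolves).
Ksp ≈ 0.45 × s
s = 1.1 × 10^-10 M
Check: s = 1.1 x 10^-10 ≪ 0.45, so the approximation is valid.

1.1 × 10^-10 M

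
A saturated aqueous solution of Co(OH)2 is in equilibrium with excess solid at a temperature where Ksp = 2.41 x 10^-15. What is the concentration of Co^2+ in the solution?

8.45e-6 M

Co(OH)2(s) ⇌ Co^2+ + 2 OH^-
Ksp = [Co^2+][OH^-]^2
If s mol/L of Co(OH)2 dissolves, [Co^2+] = s and [OH^-] = 2s.
Substituting: Ksp = s(2s)^2 = 4s^3
Solving, s = (2.41 x 10^-15/4)^(1/3) = 8.446 × 10^-6 M
[Co^2+] = s = 8.45 x 10^-6 M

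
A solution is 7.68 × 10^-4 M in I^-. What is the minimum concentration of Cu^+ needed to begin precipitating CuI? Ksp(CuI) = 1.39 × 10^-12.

CuI(s) ⇌ Cu^+ + I^-
Ksp = [Cu^+][I^-]
Precipitation begins when Q = Ksp. With [I^-] = 7.68 × 10^-4 M:
1.39 × 10^-12 = (7.68 × 10^-4) × [Cu^+]
[Cu^+] = (1.39 × 10^-12 / 7.68 × 10^-4) = 1.81 × 10^-9 M

[Cu^+] ≈ 1.81 × 10^-9 M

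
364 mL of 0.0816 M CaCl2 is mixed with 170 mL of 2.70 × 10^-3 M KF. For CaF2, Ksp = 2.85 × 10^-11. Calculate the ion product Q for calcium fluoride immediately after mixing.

Total volume = 364 + 170 = 534 mL.
[Ca^2+] = 8.16 × 10^-2 × (364/534) = 5.562 × 10^-2 M
[F^-] = 2.70 × 10^-3 × (170/534) = 8.596 × 10^-4 M
CaF2(s) ⇌ Ca^2+(aq) + 2 F^-(aq), so Q = [Ca^2+][F^-]^2
Q = (5.562 × 10^-2)(8.596 × 10^-4)^2 = 4.11 x 10^-8
Q > Ksp, so CaF2 will precipitate.

4.11e-8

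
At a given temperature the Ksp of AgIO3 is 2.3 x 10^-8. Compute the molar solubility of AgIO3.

AgIO3(s) <=> Ag^+(aq) + IO3^-(aq)
Ksp = [Ag^+][IO3^-]
If s mol/L of AgIO3 dissolves, [Ag^+] = s and [IO3^-] = s.
Ksp = s × s = s^2
s = √(2.3 x 10^-8) = 1.5 x 10^-4 M

s = 1.5 × 10^-4 M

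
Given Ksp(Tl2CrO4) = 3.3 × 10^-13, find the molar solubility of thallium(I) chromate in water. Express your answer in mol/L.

Tl2CrO4(s) <=> 2 Tl^+ + CrO4^2-
Ksp = [Tl^+]^2[CrO4^2-]
If s mol/L of Tl2CrO4 dissolves, [Tl^+] = 2s and [CrO4^2-] = s.
Substituting: Ksp = (2s)^2s = 4s^3
s^3 = 3.3 × 10^-13 / 4, so s = 4.4 × 10^-5 M

s = 4.4e-5 M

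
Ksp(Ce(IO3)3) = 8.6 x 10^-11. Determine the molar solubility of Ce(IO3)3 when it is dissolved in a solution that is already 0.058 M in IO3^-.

Ce(IO3)3(s) ⇌ Ce^3+ + 3 IO3^-
Ksp = [Ce^3+][IO3^-]^3
If s mol/L dissolves here, [Ce^3+] = s, [IO3^-] = 0.058 + 3s ≈ 0.058 (since the IO3^- already present dominates).
Ksp ≈ s × (0.058)^3
s = 4.4 x 10^-7 M
Check: 3s = 1.3 × 10^-6 ≪ 0.058, so the approximation is valid.

s ≈ 4.4 x 10^-7 M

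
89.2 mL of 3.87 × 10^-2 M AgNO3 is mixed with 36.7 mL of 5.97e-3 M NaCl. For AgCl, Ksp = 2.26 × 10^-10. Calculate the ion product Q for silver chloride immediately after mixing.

Q ≈ 4.77 × 10^-5

Total volume = 89.2 + 36.7 = 125.9 mL.
[Ag^+] = 3.87 x 10^-2 × (89.2/125.9) = 2.742 × 10^-2 M
[Cl^-] = 5.97 × 10^-3 × (36.7/125.9) = 1.740 × 10^-3 M
AgCl(s) <=> Ag^+ + Cl^-, so Q = [Ag^+][Cl^-]
Q = (2.742 × 10^-2)(1.740 × 10^-3) = 4.77 × 10^-5
Q > Ksp, so AgCl will precipitate.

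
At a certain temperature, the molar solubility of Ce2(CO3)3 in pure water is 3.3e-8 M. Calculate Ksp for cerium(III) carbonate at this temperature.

4.2 x 10^-36

Ce2(CO3)3(s) ⇌ 2 Ce^3+ + 3 CO3^2-
If s mol/L of Ce2(CO3)3 dissolves, [Ce^3+] = 2s and [CO3^2-] = 3s.
Ksp = [Ce^3+]^2[CO3^2-]^3
Substituting: Ksp = (2s)^2(3s)^3 = 108s^5
With s = 3.3 × 10^-8: Ksp = 4.2 × 10^-36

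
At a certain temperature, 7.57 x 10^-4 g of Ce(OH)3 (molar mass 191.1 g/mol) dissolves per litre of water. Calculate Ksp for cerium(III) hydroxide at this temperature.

Ksp ≈ 6.65e-21

Molar solubility s = (7.57 x 10^-4 g/L) / (191.1 g/mol) = 3.961 x 10^-6 M.
Ce(OH)3(s) ⇌ Ce^3+ + 3 OH^-
If s mol/L of Ce(OH)3 dissolves, [Ce^3+] = s and [OH^-] = 3s.
Ksp = [Ce^3+][OH^-]^3
Ksp = s(3s)^3 = 27s^4
With s = 3.961 × 10^-6: Ksp = 6.65 x 10^-21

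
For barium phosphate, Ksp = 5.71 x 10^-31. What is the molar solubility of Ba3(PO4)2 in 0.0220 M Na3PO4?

3.52 x 10^-10 M

Ba3(PO4)2(s) ⇌ 3 Ba^2+(aq) + 2 PO4^3-(aq)
Ksp = [Ba^2+]^3[PO4^3-]^2
Let s be the molar solubility in this solution. [Ba^2+] = 3s, [PO4^3-] = 0.0220 + 2s ≈ 0.0220 (common-ion effect: PO4^3- is already 0.0220 M).
Ksp ≈ (3s)^3 × (0.0220)^2
s = 3.52 × 10^-10 M
Check: 2s = 7.0 × 10^-10 ≪ 0.0220, so the approximation is valid.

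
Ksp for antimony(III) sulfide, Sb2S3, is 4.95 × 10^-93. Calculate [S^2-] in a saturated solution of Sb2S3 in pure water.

[S^2-] = 4.07 × 10^-19 M

Sb2S3(s) ⇌ 2 Sb^3+(aq) + 3 S^2-(aq)
Ksp = [Sb^3+]^2[S^2-]^3
For each mole of Sb2S3 that dissolves: [Sb^3+] = 2s, [S^2-] = 3s.
Substituting: Ksp = (2s)^2(3s)^3 = 108s^5
s = (4.95 × 10^-93 / 108)^(1/5) = 1.356 × 10^-19 M
[S^2-] = 3s = 4.07 × 10^-19 M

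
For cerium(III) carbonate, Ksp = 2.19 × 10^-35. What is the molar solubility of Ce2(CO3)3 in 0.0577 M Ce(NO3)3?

6.25 × 10^-12 M

Ce2(CO3)3(s) ⇌ 2 Ce^3+ + 3 CO3^2-
Ksp = [Ce^3+]^2[CO3^2-]^3
Let s = moles of Ce2(CO3)3 that dissolve per litre. [Ce^3+] = 0.0577 + 2s ≈ 0.0577, [CO3^2-] = 3s (since Ce^3+ from Ce(NO3)3 dominates).
Ksp ≈ (0.0577)^2 × (3s)^3
s = 6.25 x 10^-12 M
Check: 2s = 1.2 × 10^-11 ≪ 0.0577, so the approximation is valid.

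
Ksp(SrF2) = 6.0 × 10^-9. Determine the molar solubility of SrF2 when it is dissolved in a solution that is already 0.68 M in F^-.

1.3 x 10^-8 M

SrF2(s) ⇌ Sr^2+(aq) + 2 F^-(aq)
Ksp = [Sr^2+][F^-]^2
If s mol/L dissolves here, [Sr^2+] = s, [F^-] = 0.68 + 2s ≈ 0.68 (since the F^- already present dominates).
Ksp ≈ s × (0.68)^2
s = 1.3 x 10^-8 M
Check: 2s = 2.6 x 10^-8 ≪ 0.68, so the approximation is valid.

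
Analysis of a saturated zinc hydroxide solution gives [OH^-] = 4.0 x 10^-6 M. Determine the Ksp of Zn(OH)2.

Ksp = 3.2 x 10^-17

Zn(OH)2(s) ⇌ Zn^2+(aq) + 2 OH^-(aq)
Stoichiometry gives [Zn^2+] = (1/2)[OH^-] = 2.00 × 10^-6 M.
Ksp = [Zn^2+][OH^-]^2
Ksp = 2.00 x 10^-6 × (4.0 x 10^-6)^2 = 3.2 × 10^-17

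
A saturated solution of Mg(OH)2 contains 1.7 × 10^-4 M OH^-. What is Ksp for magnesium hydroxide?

2.5 x 10^-12

Mg(OH)2(s) <=> Mg^2+(aq) + 2 OH^-(aq)
Stoichiometry gives [Mg^2+] = (1/2)[OH^-] = 8.50 × 10^-5 M.
Ksp = [Mg^2+][OH^-]^2
Ksp = 8.50 × 10^-5 × (1.7 × 10^-4)^2 = 2.5 × 10^-12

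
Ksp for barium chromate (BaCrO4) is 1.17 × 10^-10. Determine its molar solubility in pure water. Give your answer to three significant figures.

1.08e-5 M

BaCrO4(s) ⇌ Ba^2+ + CrO4^2-
Ksp = [Ba^2+][CrO4^2-]
For each mole of BaCrO4 that dissolves: [Ba^2+] = s, [CrO4^2-] = s.
Ksp = s × s = s^2
s = (1.17 × 10^-10)^(1/2) = 1.08 × 10^-5 M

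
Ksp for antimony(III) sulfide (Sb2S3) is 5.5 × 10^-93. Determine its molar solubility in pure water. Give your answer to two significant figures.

Sb2S3(s) <=> 2 Sb^3+ + 3 S^2-
Ksp = [Sb^3+]^2[S^2-]^3
If s mol/L of Sb2S3 dissolves, [Sb^3+] = 2s and [S^2-] = 3s.
So Ksp = (2s)^2 × (3s)^3 = 108s^5
s = (5.5 × 10^-93 / 108)^(1/5) = 1.4 x 10^-19 M

s = 1.4 × 10^-19 M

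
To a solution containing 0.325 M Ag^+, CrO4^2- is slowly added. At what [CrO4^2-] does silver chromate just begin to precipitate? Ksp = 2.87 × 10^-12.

[CrO4^2-] = 2.72 × 10^-11 M

Ag2CrO4(s) ⇌ 2 Ag^+ + CrO4^2-
Ksp = [Ag^+]^2[CrO4^2-]
Precipitation begins when Q = Ksp. With [Ag^+] = 0.325 M:
2.87 × 10^-12 = (0.325)^2 × [CrO4^2-]
[CrO4^2-] = (2.87 × 10^-12 / 1.056 x 10^-1) = 2.72 x 10^-11 M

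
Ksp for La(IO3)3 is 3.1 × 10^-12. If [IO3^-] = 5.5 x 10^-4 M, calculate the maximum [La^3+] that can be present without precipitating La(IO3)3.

La(IO3)3(s) <=> La^3+(aq) + 3 IO3^-(aq)
Ksp = [La^3+][IO3^-]^3
Precipitation begins when Q = Ksp. With [IO3^-] = 5.5 x 10^-4 M:
3.1 × 10^-12 = (5.5 x 10^-4)^3 × [La^3+]
[La^3+] = (3.1 × 10^-12 / 1.66 × 10^-10) = 1.9 × 10^-2 M

1.9e-2 M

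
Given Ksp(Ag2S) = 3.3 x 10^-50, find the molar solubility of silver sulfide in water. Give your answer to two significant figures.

Ag2S(s) ⇌ 2 Ag^+(aq) + S^2-(aq)
Ksp = [Ag^+]^2[S^2-]
With molar solubility s: [Ag^+] = 2s, [S^2-] = s.
Ksp = (2s)^2s = 4s^3
Solving, s = (3.3 x 10^-50/4)^(1/3) = 2.0 x 10^-17 M

s ≈ 2.0e-17 M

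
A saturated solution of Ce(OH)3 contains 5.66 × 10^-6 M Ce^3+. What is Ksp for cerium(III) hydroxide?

2.77 × 10^-20

Ce(OH)3(s) ⇌ Ce^3+(aq) + 3 OH^-(aq)
Stoichiometry gives [OH^-] = (3/1)[Ce^3+] = 1.698 × 10^-5 M.
Ksp = [Ce^3+][OH^-]^3
Ksp = 5.66 × 10^-6 × (1.698 × 10^-5)^3 = 2.77 × 10^-20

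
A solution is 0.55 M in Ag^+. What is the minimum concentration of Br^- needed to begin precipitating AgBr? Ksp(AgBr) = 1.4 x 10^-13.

[Br^-] = 2.5 × 10^-13 M

AgBr(s) <=> Ag^+(aq) + Br^-(aq)
Ksp = [Ag^+][Br^-]
Precipitation begins when Q = Ksp. With [Ag^+] = 0.55 M:
1.4 x 10^-13 = (0.55) × [Br^-]
[Br^-] = (1.4 x 10^-13 / 5.5 x 10^-1) = 2.5 x 10^-13 M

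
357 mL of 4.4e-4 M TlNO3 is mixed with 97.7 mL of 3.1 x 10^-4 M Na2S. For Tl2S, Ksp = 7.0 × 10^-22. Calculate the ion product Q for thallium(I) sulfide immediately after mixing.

Q ≈ 7.9 x 10^-12

Total volume = 357 + 97.7 = 454.7 mL.
[Tl^+] = 4.4 × 10^-4 × (357/454.7) = 3.45 × 10^-4 M
[S^2-] = 3.1 × 10^-4 × (97.7/454.7) = 6.66 x 10^-5 M
Tl2S(s) ⇌ 2 Tl^+(aq) + S^2-(aq), so Q = [Tl^+]^2[S^2-]
Q = (3.45 x 10^-4)^2(6.66 × 10^-5) = 7.9 × 10^-12
Q > Ksp, so Tl2S will precipitate.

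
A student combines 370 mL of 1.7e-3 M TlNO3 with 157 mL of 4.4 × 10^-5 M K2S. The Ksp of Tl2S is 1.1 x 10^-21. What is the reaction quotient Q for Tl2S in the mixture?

Total volume = 370 + 157 = 527 mL.
[Tl^+] = 1.7 × 10^-3 × (370/527) = 1.19 x 10^-3 M
[S^2-] = 4.4 × 10^-5 × (157/527) = 1.31 × 10^-5 M
Tl2S(s) <=> 2 Tl^+ + S^2-, so Q = [Tl^+]^2[S^2-]
Q = (1.19 x 10^-3)^2(1.31 × 10^-5) = 1.9 × 10^-11
Q > Ksp, so Tl2S will precipitate.

Q ≈ 1.9e-11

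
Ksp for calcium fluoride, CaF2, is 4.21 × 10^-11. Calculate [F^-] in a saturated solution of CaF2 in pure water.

4.38e-4 M

CaF2(s) <=> Ca^2+(aq) + 2 F^-(aq)
Ksp = [Ca^2+][F^-]^2
Let s = molar solubility. Then [Ca^2+] = s and [F^-] = 2s.
So Ksp = s × (2s)^2 = 4s^3
s = (4.21 × 10^-11 / 4)^(1/3) = 2.191 × 10^-4 M
[F^-] = 2s = 4.38 × 10^-4 M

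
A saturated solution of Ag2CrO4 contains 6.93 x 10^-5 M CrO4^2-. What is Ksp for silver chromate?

Ag2CrO4(s) ⇌ 2 Ag^+(aq) + CrO4^2-(aq)
Stoichiometry gives [Ag^+] = (2/1)[CrO4^2-] = 1.386 × 10^-4 M.
Ksp = [Ag^+]^2[CrO4^2-]
Ksp = (1.386 × 10^-4)^2 × 6.93 × 10^-5 = 1.33 × 10^-12

1.33 × 10^-12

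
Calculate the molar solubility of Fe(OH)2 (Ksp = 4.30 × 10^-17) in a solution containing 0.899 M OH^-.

Fe(OH)2(s) ⇌ Fe^2+ + 2 OH^-
Ksp = [Fe^2+][OH^-]^2
Let s be the molar solubility in this solution. [Fe^2+] = s, [OH^-] = 0.899 + 2s ≈ 0.899 (since the OH^- already present dominates).
Ksp ≈ s × (0.899)^2
s = 5.32 × 10^-17 M
Check: 2s = 1.1 x 10^-16 ≪ 0.899, so the approximation is valid.

5.32 × 10^-17 M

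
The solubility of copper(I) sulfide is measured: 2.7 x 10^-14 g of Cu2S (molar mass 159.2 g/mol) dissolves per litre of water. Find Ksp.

Molar solubility s = (2.7 × 10^-14 g/L) / (159.2 g/mol) = 1.70 x 10^-16 M.
Cu2S(s) ⇌ 2 Cu^+ + S^2-
With molar solubility s: [Cu^+] = 2s, [S^2-] = s.
Ksp = [Cu^+]^2[S^2-]
Substituting: Ksp = (2s)^2s = 4s^3
With s = 1.70 x 10^-16: Ksp = 2.0 x 10^-47

2.0e-47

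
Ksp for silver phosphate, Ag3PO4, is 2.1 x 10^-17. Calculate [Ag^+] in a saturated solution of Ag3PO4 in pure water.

[Ag^+] = 8.9 x 10^-5 M

Ag3PO4(s) <=> 3 Ag^+ + PO4^3-
Ksp = [Ag^+]^3[PO4^3-]
Let s = molar solubility. Then [Ag^+] = 3s and [PO4^3-] = s.
Ksp = (3s)^3s = 27s^4
Solving, s = (2.1 x 10^-17/27)^(1/4) = 2.97 × 10^-5 M
[Ag^+] = 3s = 8.9 × 10^-5 M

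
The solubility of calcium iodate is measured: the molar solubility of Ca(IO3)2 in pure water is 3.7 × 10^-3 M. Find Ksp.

Ksp ≈ 2.0 × 10^-7

Ca(IO3)2(s) ⇌ Ca^2+(aq) + 2 IO3^-(aq)
If s mol/L of Ca(IO3)2 dissolves, [Ca^2+] = s and [IO3^-] = 2s.
Ksp = [Ca^2+][IO3^-]^2
So Ksp = s × (2s)^2 = 4s^3
With s = 3.7 × 10^-3: Ksp = 2.0 x 10^-7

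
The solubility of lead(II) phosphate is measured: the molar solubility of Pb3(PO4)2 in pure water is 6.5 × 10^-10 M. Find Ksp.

Pb3(PO4)2(s) ⇌ 3 Pb^2+ + 2 PO4^3-
Let s = molar solubility. Then [Pb^2+] = 3s and [PO4^3-] = 2s.
Ksp = [Pb^2+]^3[PO4^3-]^2
So Ksp = (3s)^3 × (2s)^2 = 108s^5
Ksp = 108 × (6.5 × 10^-10)^5 = 1.3 x 10^-44

Ksp = 1.3e-44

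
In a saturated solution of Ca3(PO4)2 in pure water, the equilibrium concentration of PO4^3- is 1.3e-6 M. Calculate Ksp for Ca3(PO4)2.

Ksp = 1.3e-29

Ca3(PO4)2(s) ⇌ 3 Ca^2+(aq) + 2 PO4^3-(aq)
Stoichiometry gives [Ca^2+] = (3/2)[PO4^3-] = 1.95 × 10^-6 M.
Ksp = [Ca^2+]^3[PO4^3-]^2
Ksp = (1.95 × 10^-6)^3 × (1.3 x 10^-6)^2 = 1.3 × 10^-29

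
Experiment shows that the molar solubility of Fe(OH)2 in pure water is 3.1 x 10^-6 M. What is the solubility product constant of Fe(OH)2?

Ksp = 1.2e-16

Fe(OH)2(s) ⇌ Fe^2+(aq) + 2 OH^-(aq)
With molar solubility s: [Fe^2+] = s, [OH^-] = 2s.
Ksp = [Fe^2+][OH^-]^2
So Ksp = s × (2s)^2 = 4s^3
With s = 3.1 × 10^-6: Ksp = 1.2 × 10^-16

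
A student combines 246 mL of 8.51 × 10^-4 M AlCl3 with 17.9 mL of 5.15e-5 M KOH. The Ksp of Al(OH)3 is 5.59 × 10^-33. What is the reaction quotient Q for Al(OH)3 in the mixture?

Q = 3.38e-20

Total volume = 246 + 17.9 = 263.9 mL.
[Al^3+] = 8.51 x 10^-4 × (246/263.9) = 7.933 x 10^-4 M
[OH^-] = 5.15 x 10^-5 × (17.9/263.9) = 3.493 × 10^-6 M
Al(OH)3(s) <=> Al^3+ + 3 OH^-, so Q = [Al^3+][OH^-]^3
Q = (7.933 x 10^-4)(3.493 x 10^-6)^3 = 3.38 × 10^-20
Q > Ksp, so Al(OH)3 will precipitate.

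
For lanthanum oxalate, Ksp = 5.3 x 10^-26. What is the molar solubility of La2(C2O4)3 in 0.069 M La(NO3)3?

7.4e-9 M

La2(C2O4)3(s) <=> 2 La^3+ + 3 C2O4^2-
Ksp = [La^3+]^2[C2O4^2-]^3
If s mol/L dissolves here, [La^3+] = 0.069 + 2s ≈ 0.069, [C2O4^2-] = 3s (since La^3+ from La(NO3)3 dominates).
Ksp ≈ (0.069)^2 × (3s)^3
s = 7.4 × 10^-9 M
Check: 2s = 1.5 x 10^-8 ≪ 0.069, so the approximation is valid.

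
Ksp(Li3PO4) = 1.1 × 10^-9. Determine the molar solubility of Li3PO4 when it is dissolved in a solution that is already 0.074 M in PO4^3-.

s = 8.2 x 10^-4 M

Li3PO4(s) <=> 3 Li^+ + PO4^3-
Ksp = [Li^+]^3[PO4^3-]
Let s = moles of Li3PO4 that dissolve per litre. [Li^+] = 3s, [PO4^3-] = 0.074 + s ≈ 0.074 (since the PO4^3- already present dominates).
Ksp ≈ (3s)^3 × 0.074
s = 8.2 x 10^-4 M
Check: s = 8.2 × 10^-4 ≪ 0.074, so the approximation is valid.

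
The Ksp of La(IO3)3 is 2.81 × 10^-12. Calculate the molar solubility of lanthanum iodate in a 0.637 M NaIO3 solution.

s ≈ 1.09 x 10^-11 M

La(IO3)3(s) ⇌ La^3+(aq) + 3 IO3^-(aq)
Ksp = [La^3+][IO3^-]^3
Let s be the molar solubility in this solution. [La^3+] = s, [IO3^-] = 0.637 + 3s ≈ 0.637 (Ksp is small, so little additional dissolves).
Ksp ≈ s × (0.637)^3
s = 1.09 × 10^-11 M
Check: 3s = 3.3 × 10^-11 ≪ 0.637, so the approximation is valid.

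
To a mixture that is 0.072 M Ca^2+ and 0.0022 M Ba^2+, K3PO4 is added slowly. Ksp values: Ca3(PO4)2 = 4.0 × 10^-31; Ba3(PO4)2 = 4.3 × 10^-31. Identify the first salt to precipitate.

Ca3(PO4)2

Precipitation of each salt starts when its ion product equals its Ksp.
For Ca3(PO4)2: 4.0 × 10^-31 = (0.072)^3 × [PO4^3-]^2  ⇒  [PO4^3-] = 3.3 × 10^-14 M.
For Ba3(PO4)2: 4.3 × 10^-31 = (0.0022)^3 × [PO4^3-]^2  ⇒  [PO4^3-] = 6.4 × 10^-12 M.
The salt with the lower threshold [PO4^3-] precipitates first: Ca3(PO4)2.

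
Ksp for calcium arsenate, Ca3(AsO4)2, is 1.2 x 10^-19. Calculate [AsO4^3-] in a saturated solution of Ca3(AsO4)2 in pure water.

1.3 × 10^-4 M

Ca3(AsO4)2(s) ⇌ 3 Ca^2+(aq) + 2 AsO4^3-(aq)
Ksp = [Ca^2+]^3[AsO4^3-]^2
For each mole of Ca3(AsO4)2 that dissolves: [Ca^2+] = 3s, [AsO4^3-] = 2s.
So Ksp = (3s)^3 × (2s)^2 = 108s^5
s^5 = 1.2 x 10^-19 / 108, so s = 6.44 × 10^-5 M
[AsO4^3-] = 2s = 1.3 × 10^-4 M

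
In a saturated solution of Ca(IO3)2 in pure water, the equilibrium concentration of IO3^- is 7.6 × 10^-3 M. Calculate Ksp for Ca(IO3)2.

Ksp = 2.2 x 10^-7

Ca(IO3)2(s) <=> Ca^2+(aq) + 2 IO3^-(aq)
Stoichiometry gives [Ca^2+] = (1/2)[IO3^-] = 3.80 × 10^-3 M.
Ksp = [Ca^2+][IO3^-]^2
Ksp = 3.80 × 10^-3 × (7.6 x 10^-3)^2 = 2.2 x 10^-7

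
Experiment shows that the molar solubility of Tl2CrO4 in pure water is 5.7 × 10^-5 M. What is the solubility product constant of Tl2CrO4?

Tl2CrO4(s) ⇌ 2 Tl^+(aq) + CrO4^2-(aq)
Let s = molar solubility. Then [Tl^+] = 2s and [CrO4^2-] = s.
Ksp = [Tl^+]^2[CrO4^2-]
So Ksp = (2s)^2 × s = 4s^3
Ksp = 4 × (5.7 × 10^-5)^3 = 7.4 × 10^-13

Ksp ≈ 7.4 x 10^-13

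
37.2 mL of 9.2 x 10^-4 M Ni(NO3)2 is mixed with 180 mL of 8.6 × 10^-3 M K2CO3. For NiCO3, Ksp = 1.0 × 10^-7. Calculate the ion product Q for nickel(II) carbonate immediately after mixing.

Total volume = 37.2 + 180 = 217.2 mL.
[Ni^2+] = 9.2 × 10^-4 × (37.2/217.2) = 1.58 × 10^-4 M
[CO3^2-] = 8.6 × 10^-3 × (180/217.2) = 7.13 x 10^-3 M
NiCO3(s) ⇌ Ni^2+(aq) + CO3^2-(aq), so Q = [Ni^2+][CO3^2-]
Q = (1.58 × 10^-4)(7.13 × 10^-3) = 1.1 × 10^-6
Q > Ksp, so NiCO3 will precipitate.

Q = 1.1 × 10^-6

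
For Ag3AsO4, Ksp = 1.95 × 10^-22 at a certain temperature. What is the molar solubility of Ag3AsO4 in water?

Ag3AsO4(s) ⇌ 3 Ag^+ + AsO4^3-
Ksp = [Ag^+]^3[AsO4^3-]
If s mol/L of Ag3AsO4 dissolves, [Ag^+] = 3s and [AsO4^3-] = s.
So Ksp = (3s)^3 × s = 27s^4
s^4 = 1.95 × 10^-22 / 27, so s = 1.64 x 10^-6 M

s ≈ 1.64 × 10^-6 M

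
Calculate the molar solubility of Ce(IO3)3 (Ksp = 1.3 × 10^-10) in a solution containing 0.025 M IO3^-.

Ce(IO3)3(s) ⇌ Ce^3+(aq) + 3 IO3^-(aq)
Ksp = [Ce^3+][IO3^-]^3
Let s = moles of Ce(IO3)3 that dissolve per litre. [Ce^3+] = s, [IO3^-] = 0.025 + 3s ≈ 0.025 (Ksp is small, so little additional dissolves).
Ksp ≈ s × (0.025)^3
s = 8.3 x 10^-6 M
Check: 3s = 2.5 × 10^-5 ≪ 0.025, so the approximation is valid.

s ≈ 8.3e-6 M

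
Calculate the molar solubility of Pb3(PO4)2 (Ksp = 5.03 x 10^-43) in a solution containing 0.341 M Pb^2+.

1.78e-21 M

Pb3(PO4)2(s) <=> 3 Pb^2+ + 2 PO4^3-
Ksp = [Pb^2+]^3[PO4^3-]^2
If s mol/L dissolves here, [Pb^2+] = 0.341 + 3s ≈ 0.341, [PO4^3-] = 2s (common-ion effect: Pb^2+ is already 0.341 M).
Ksp ≈ (0.341)^3 × (2s)^2
s = 1.78 × 10^-21 M
Check: 3s = 5.3 × 10^-21 ≪ 0.341, so the approximation is valid.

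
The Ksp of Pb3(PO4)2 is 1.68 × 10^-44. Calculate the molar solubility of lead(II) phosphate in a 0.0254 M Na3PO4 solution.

Pb3(PO4)2(s) ⇌ 3 Pb^2+(aq) + 2 PO4^3-(aq)
Ksp = [Pb^2+]^3[PO4^3-]^2
If s mol/L dissolves here, [Pb^2+] = 3s, [PO4^3-] = 0.0254 + 2s ≈ 0.0254 (since PO4^3- from Na3PO4 dominates).
Ksp ≈ (3s)^3 × (0.0254)^2
s = 9.88 x 10^-15 M
Check: 2s = 2.0 × 10^-14 ≪ 0.0254, so the approximation is valid.

s ≈ 9.88e-15 M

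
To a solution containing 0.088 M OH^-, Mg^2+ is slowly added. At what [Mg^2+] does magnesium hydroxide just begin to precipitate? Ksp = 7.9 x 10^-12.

1.0e-9 M

Mg(OH)2(s) ⇌ Mg^2+ + 2 OH^-
Ksp = [Mg^2+][OH^-]^2
Precipitation begins when Q = Ksp. With [OH^-] = 0.088 M:
7.9 x 10^-12 = (0.088)^2 × [Mg^2+]
[Mg^2+] = (7.9 x 10^-12 / 7.74 x 10^-3) = 1.0 x 10^-9 M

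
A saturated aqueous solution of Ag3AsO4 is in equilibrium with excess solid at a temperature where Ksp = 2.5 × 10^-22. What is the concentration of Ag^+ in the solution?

[Ag^+] = 5.2e-6 M

Ag3AsO4(s) <=> 3 Ag^+ + AsO4^3-
Ksp = [Ag^+]^3[AsO4^3-]
Let s = molar solubility. Then [Ag^+] = 3s and [AsO4^3-] = s.
Ksp = (3s)^3s = 27s^4
s^4 = 2.5 × 10^-22 / 27, so s = 1.74 × 10^-6 M
[Ag^+] = 3s = 5.2 x 10^-6 M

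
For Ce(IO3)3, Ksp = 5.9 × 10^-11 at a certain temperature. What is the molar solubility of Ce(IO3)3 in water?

s = 1.2 x 10^-3 M

Ce(IO3)3(s) <=> Ce^3+(aq) + 3 IO3^-(aq)
Ksp = [Ce^3+][IO3^-]^3
Let s = molar solubility. Then [Ce^3+] = s and [IO3^-] = 3s.
So Ksp = s × (3s)^3 = 27s^4
s = (5.9 × 10^-11 / 27)^(1/4) = 1.2 × 10^-3 M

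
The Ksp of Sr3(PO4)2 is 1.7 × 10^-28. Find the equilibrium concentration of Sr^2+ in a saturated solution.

3.3 x 10^-6 M

Sr3(PO4)2(s) <=> 3 Sr^2+ + 2 PO4^3-
Ksp = [Sr^2+]^3[PO4^3-]^2
With molar solubility s: [Sr^2+] = 3s, [PO4^3-] = 2s.
Substituting: Ksp = (3s)^3(2s)^2 = 108s^5
s = (1.7 × 10^-28 / 108)^(1/5) = 1.09 × 10^-6 M
[Sr^2+] = 3s = 3.3 × 10^-6 M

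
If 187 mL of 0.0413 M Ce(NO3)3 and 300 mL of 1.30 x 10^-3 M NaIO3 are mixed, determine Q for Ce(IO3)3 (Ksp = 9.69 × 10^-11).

8.14 × 10^-12

Total volume = 187 + 300 = 487 mL.
[Ce^3+] = 4.13 × 10^-2 × (187/487) = 1.586 × 10^-2 M
[IO3^-] = 1.30 × 10^-3 × (300/487) = 8.008 × 10^-4 M
Ce(IO3)3(s) ⇌ Ce^3+ + 3 IO3^-, so Q = [Ce^3+][IO3^-]^3
Q = (1.586 × 10^-2)(8.008 × 10^-4)^3 = 8.14 × 10^-12
Q < Ksp, so no precipitate of Ce(IO3)3 forms.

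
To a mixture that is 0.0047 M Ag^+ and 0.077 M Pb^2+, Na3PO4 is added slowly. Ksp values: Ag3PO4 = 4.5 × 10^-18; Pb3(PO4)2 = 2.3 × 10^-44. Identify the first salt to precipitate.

Pb3(PO4)2

Each salt begins to precipitate when Q = Ksp, i.e. when [PO4^3-] reaches its threshold.
For Ag3PO4: 4.5 × 10^-18 = (0.0047)^3 × [PO4^3-]  ⇒  [PO4^3-] = 4.3 × 10^-11 M.
For Pb3(PO4)2: 2.3 × 10^-44 = (0.077)^3 × [PO4^3-]^2  ⇒  [PO4^3-] = 7.1 × 10^-21 M.
The salt with the lower threshold [PO4^3-] precipitates first: Pb3(PO4)2.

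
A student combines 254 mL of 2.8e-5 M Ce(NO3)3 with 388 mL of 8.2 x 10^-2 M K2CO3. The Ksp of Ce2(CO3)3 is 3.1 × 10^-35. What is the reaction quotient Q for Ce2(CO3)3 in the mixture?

Total volume = 254 + 388 = 642 mL.
[Ce^3+] = 2.8 × 10^-5 × (254/642) = 1.11 × 10^-5 M
[CO3^2-] = 8.2 x 10^-2 × (388/642) = 4.96 × 10^-2 M
Ce2(CO3)3(s) ⇌ 2 Ce^3+(aq) + 3 CO3^2-(aq), so Q = [Ce^3+]^2[CO3^2-]^3
Q = (1.11 × 10^-5)^2(4.96 × 10^-2)^3 = 1.5 × 10^-14
Q > Ksp, so Ce2(CO3)3 will precipitate.

1.5 x 10^-14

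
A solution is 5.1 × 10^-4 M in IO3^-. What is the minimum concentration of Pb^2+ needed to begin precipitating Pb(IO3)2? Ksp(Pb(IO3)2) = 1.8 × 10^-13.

Pb(IO3)2(s) ⇌ Pb^2+ + 2 IO3^-
Ksp = [Pb^2+][IO3^-]^2
Precipitation begins when Q = Ksp. With [IO3^-] = 5.1 × 10^-4 M:
1.8 × 10^-13 = (5.1 × 10^-4)^2 × [Pb^2+]
[Pb^2+] = (1.8 × 10^-13 / 2.60 x 10^-7) = 6.9 × 10^-7 M

6.9e-7 M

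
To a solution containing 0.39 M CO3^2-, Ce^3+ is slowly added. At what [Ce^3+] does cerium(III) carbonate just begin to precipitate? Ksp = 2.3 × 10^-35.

Ce2(CO3)3(s) ⇌ 2 Ce^3+ + 3 CO3^2-
Ksp = [Ce^3+]^2[CO3^2-]^3
Precipitation begins when Q = Ksp. With [CO3^2-] = 0.39 M:
2.3 × 10^-35 = (0.39)^3 × [Ce^3+]^2
[Ce^3+] = (2.3 × 10^-35 / 5.93 x 10^-2)^(1/2) = 2.0 × 10^-17 M

[Ce^3+] = 2.0 × 10^-17 M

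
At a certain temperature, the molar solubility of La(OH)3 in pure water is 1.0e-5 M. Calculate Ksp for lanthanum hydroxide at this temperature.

La(OH)3(s) ⇌ La^3+(aq) + 3 OH^-(aq)
For each mole of La(OH)3 that dissolves: [La^3+] = s, [OH^-] = 3s.
Ksp = [La^3+][OH^-]^3
Substituting: Ksp = s(3s)^3 = 27s^4
With s = 1.0 × 10^-5: Ksp = 2.7 x 10^-19

Ksp = 2.7 x 10^-19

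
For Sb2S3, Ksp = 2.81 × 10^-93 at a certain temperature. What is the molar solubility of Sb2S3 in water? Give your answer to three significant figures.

Sb2S3(s) ⇌ 2 Sb^3+ + 3 S^2-
Ksp = [Sb^3+]^2[S^2-]^3
If s mol/L of Sb2S3 dissolves, [Sb^3+] = 2s and [S^2-] = 3s.
Ksp = (2s)^2(3s)^3 = 108s^5
s = (2.81 × 10^-93 / 108)^(1/5) = 1.21 x 10^-19 M

s = 1.21e-19 M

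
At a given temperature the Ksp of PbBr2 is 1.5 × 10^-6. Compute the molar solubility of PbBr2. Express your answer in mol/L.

PbBr2(s) <=> Pb^2+(aq) + 2 Br^-(aq)
Ksp = [Pb^2+][Br^-]^2
For each mole of PbBr2 that dissolves: [Pb^2+] = s, [Br^-] = 2s.
Ksp = s(2s)^2 = 4s^3
s^3 = 1.5 × 10^-6 / 4, so s = 7.2 × 10^-3 M

s = 7.2e-3 M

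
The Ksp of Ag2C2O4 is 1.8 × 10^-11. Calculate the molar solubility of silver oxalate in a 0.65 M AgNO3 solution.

4.3 × 10^-11 M

Ag2C2O4(s) ⇌ 2 Ag^+ + C2O4^2-
Ksp = [Ag^+]^2[C2O4^2-]
Let s = moles of Ag2C2O4 that dissolve per litre. [Ag^+] = 0.65 + 2s ≈ 0.65, [C2O4^2-] = s (since Ag^+ from AgNO3 dominates).
Ksp ≈ (0.65)^2 × s
s = 4.3 × 10^-11 M
Check: 2s = 8.5 × 10^-11 ≪ 0.65, so the approximation is valid.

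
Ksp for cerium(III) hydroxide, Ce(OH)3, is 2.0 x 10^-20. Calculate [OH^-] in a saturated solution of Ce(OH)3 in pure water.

1.6 x 10^-5 M

Ce(OH)3(s) <=> Ce^3+(aq) + 3 OH^-(aq)
Ksp = [Ce^3+][OH^-]^3
With molar solubility s: [Ce^3+] = s, [OH^-] = 3s.
Substituting: Ksp = s(3s)^3 = 27s^4
s = (2.0 x 10^-20 / 27)^(1/4) = 5.22 × 10^-6 M
[OH^-] = 3s = 1.6 × 10^-5 M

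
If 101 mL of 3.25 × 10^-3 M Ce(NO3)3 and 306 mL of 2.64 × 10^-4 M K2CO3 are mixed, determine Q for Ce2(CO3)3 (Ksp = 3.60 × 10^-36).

Q = 5.09e-18

Total volume = 101 + 306 = 407 mL.
[Ce^3+] = 3.25 × 10^-3 × (101/407) = 8.065 × 10^-4 M
[CO3^2-] = 2.64 x 10^-4 × (306/407) = 1.985 x 10^-4 M
Ce2(CO3)3(s) <=> 2 Ce^3+ + 3 CO3^2-, so Q = [Ce^3+]^2[CO3^2-]^3
Q = (8.065 x 10^-4)^2(1.985 x 10^-4)^3 = 5.09 × 10^-18
Q > Ksp, so Ce2(CO3)3 will precipitate.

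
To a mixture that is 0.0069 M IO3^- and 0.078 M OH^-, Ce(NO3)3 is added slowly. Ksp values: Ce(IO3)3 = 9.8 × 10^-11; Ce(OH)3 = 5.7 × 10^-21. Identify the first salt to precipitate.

Ce(OH)3

Precipitation of each salt starts when its ion product equals its Ksp.
For Ce(IO3)3: 9.8 × 10^-11 = (0.0069)^3 × [Ce^3+]  ⇒  [Ce^3+] = 3.0 × 10^-4 M.
For Ce(OH)3: 5.7 × 10^-21 = (0.078)^3 × [Ce^3+]  ⇒  [Ce^3+] = 1.2 × 10^-17 M.
The salt with the lower threshold [Ce^3+] precipitates first: Ce(OH)3.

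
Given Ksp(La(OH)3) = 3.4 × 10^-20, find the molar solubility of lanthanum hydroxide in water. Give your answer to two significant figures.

s = 6.0e-6 M

La(OH)3(s) ⇌ La^3+(aq) + 3 OH^-(aq)
Ksp = [La^3+][OH^-]^3
If s mol/L of La(OH)3 dissolves, [La^3+] = s and [OH^-] = 3s.
So Ksp = s × (3s)^3 = 27s^4
Solving, s = (3.4 × 10^-20/27)^(1/4) = 6.0 x 10^-6 M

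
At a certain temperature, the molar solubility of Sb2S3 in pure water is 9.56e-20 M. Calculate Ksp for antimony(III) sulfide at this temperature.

Ksp = 8.62 × 10^-94

Sb2S3(s) <=> 2 Sb^3+(aq) + 3 S^2-(aq)
If s mol/L of Sb2S3 dissolves, [Sb^3+] = 2s and [S^2-] = 3s.
Ksp = [Sb^3+]^2[S^2-]^3
So Ksp = (2s)^2 × (3s)^3 = 108s^5
With s = 9.56 × 10^-20: Ksp = 8.62 × 10^-94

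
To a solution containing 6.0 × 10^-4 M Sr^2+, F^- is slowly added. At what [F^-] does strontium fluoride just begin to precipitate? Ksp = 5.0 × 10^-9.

2.9 × 10^-3 M

SrF2(s) <=> Sr^2+(aq) + 2 F^-(aq)
Ksp = [Sr^2+][F^-]^2
Precipitation begins when Q = Ksp. With [Sr^2+] = 6.0 × 10^-4 M:
5.0 × 10^-9 = (6.0 × 10^-4) × [F^-]^2
[F^-] = (5.0 × 10^-9 / 6.0 x 10^-4)^(1/2) = 2.9 × 10^-3 M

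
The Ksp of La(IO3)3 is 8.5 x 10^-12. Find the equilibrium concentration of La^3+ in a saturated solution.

[La^3+] ≈ 7.5e-4 M

La(IO3)3(s) ⇌ La^3+(aq) + 3 IO3^-(aq)
Ksp = [La^3+][IO3^-]^3
If s mol/L of La(IO3)3 dissolves, [La^3+] = s and [IO3^-] = 3s.
Substituting: Ksp = s(3s)^3 = 27s^4
s^4 = 8.5 x 10^-12 / 27, so s = 7.49 × 10^-4 M
[La^3+] = s = 7.5 x 10^-4 M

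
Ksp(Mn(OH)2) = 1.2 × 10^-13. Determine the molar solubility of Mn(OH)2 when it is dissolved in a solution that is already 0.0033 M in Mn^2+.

3.0 × 10^-6 M

Mn(OH)2(s) ⇌ Mn^2+(aq) + 2 OH^-(aq)
Ksp = [Mn^2+][OH^-]^2
Let s = moles of Mn(OH)2 that dissolve per litre. [Mn^2+] = 0.0033 + s ≈ 0.0033, [OH^-] = 2s (Ksp is small, so little additional dissolves).
Ksp ≈ 0.0033 × (2s)^2
s = 3.0 × 10^-6 M
Check: s = 3.0 × 10^-6 ≪ 0.0033, so the approximation is valid.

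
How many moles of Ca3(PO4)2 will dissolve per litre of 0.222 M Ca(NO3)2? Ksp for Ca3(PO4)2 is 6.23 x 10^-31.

s = 3.77e-15 M

Ca3(PO4)2(s) <=> 3 Ca^2+ + 2 PO4^3-
Ksp = [Ca^2+]^3[PO4^3-]^2
Let s = moles of Ca3(PO4)2 that dissolve per litre. [Ca^2+] = 0.222 + 3s ≈ 0.222, [PO4^3-] = 2s (Ksp is small, so little additional dissolves).
Ksp ≈ (0.222)^3 × (2s)^2
s = 3.77 x 10^-15 M
Check: 3s = 1.1 × 10^-14 ≪ 0.222, so the approximation is valid.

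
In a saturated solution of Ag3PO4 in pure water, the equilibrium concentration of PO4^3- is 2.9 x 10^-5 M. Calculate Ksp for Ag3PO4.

1.9 x 10^-17

Ag3PO4(s) ⇌ 3 Ag^+ + PO4^3-
Stoichiometry gives [Ag^+] = (3/1)[PO4^3-] = 8.70 × 10^-5 M.
Ksp = [Ag^+]^3[PO4^3-]
Ksp = (8.70 × 10^-5)^3 × 2.9 × 10^-5 = 1.9 × 10^-17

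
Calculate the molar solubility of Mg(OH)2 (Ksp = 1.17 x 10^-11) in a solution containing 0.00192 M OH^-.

s = 3.17 × 10^-6 M

Mg(OH)2(s) <=> Mg^2+(aq) + 2 OH^-(aq)
Ksp = [Mg^2+][OH^-]^2
If s mol/L dissolves here, [Mg^2+] = s, [OH^-] = 0.00192 + 2s ≈ 0.00192 (common-ion effect: OH^- is already 0.00192 M).
Ksp ≈ s × (0.00192)^2
s = 3.17 x 10^-6 M
Check: 2s = 6.3 × 10^-6 ≪ 0.00192, so the approximation is valid.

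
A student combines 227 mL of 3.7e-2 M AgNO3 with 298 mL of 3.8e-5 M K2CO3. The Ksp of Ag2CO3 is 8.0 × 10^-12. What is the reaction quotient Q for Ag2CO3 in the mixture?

Q = 5.5 × 10^-9

Total volume = 227 + 298 = 525 mL.
[Ag^+] = 3.7 × 10^-2 × (227/525) = 1.60 × 10^-2 M
[CO3^2-] = 3.8 x 10^-5 × (298/525) = 2.16 × 10^-5 M
Ag2CO3(s) ⇌ 2 Ag^+ + CO3^2-, so Q = [Ag^+]^2[CO3^2-]
Q = (1.60 x 10^-2)^2(2.16 × 10^-5) = 5.5 × 10^-9
Q > Ksp, so Ag2CO3 will precipitate.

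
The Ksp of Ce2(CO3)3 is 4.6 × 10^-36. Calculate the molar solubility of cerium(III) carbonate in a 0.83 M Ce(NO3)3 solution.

s = 6.3 × 10^-13 M

Ce2(CO3)3(s) <=> 2 Ce^3+ + 3 CO3^2-
Ksp = [Ce^3+]^2[CO3^2-]^3
Let s be the molar solubility in this solution. [Ce^3+] = 0.83 + 2s ≈ 0.83, [CO3^2-] = 3s (common-ion effect: Ce^3+ is already 0.83 M).
Ksp ≈ (0.83)^2 × (3s)^3
s = 6.3 x 10^-13 M
Check: 2s = 1.3 × 10^-12 ≪ 0.83, so the approximation is valid.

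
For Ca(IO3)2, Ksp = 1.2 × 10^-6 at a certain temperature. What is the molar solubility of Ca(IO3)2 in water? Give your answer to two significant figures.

s = 6.7 x 10^-3 M

Ca(IO3)2(s) ⇌ Ca^2+ + 2 IO3^-
Ksp = [Ca^2+][IO3^-]^2
Let s = molar solubility. Then [Ca^2+] = s and [IO3^-] = 2s.
Substituting: Ksp = s(2s)^2 = 4s^3
s = (1.2 × 10^-6 / 4)^(1/3) = 6.7 × 10^-3 M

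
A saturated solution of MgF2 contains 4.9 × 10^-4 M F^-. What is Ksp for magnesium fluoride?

Ksp = 5.9 x 10^-11

MgF2(s) ⇌ Mg^2+ + 2 F^-
Stoichiometry gives [Mg^2+] = (1/2)[F^-] = 2.45 x 10^-4 M.
Ksp = [Mg^2+][F^-]^2
Ksp = 2.45 × 10^-4 × (4.9 x 10^-4)^2 = 5.9 × 10^-11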